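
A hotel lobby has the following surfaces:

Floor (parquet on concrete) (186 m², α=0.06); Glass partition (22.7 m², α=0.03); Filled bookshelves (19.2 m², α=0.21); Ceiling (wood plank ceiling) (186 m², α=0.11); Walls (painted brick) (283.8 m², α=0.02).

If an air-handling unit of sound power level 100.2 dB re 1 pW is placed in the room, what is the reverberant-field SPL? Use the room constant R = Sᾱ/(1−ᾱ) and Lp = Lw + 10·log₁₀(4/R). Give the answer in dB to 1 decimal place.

89.7 dB

A = 42.009 sabins; S = 697.7 m².
ᾱ = 0.0602, so room constant R = A/(1−ᾱ) = 44.700 m².
Lp = Lw + 10 log₁₀(4/R) = 100.2 -10.48 = 89.7 dB.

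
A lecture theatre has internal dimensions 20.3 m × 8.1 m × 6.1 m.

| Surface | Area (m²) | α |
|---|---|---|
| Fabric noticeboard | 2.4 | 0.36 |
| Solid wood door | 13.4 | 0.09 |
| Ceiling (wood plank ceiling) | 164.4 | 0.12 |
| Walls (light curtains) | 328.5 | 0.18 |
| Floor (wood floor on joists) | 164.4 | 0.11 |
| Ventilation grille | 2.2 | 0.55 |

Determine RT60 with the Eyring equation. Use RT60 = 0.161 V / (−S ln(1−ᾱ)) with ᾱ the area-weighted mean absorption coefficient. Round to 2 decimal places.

S = Σ Sᵢ = 675.3 m².
Absorption A = 2.4×0.36 + 13.4×0.09 + 164.4×0.12 + 328.5×0.18 + 164.4×0.11 + 2.2×0.55 = 100.222 sabins.
Mean coefficient ᾱ = A/S = 0.1484.
Eyring denominator: −S ln(1−ᾱ) = 108.479.
V = 20.3 × 8.1 × 6.1 = 1003.023 m³.
RT60 = 0.161 × 1003.023 / 108.479 = 1.49 s.

1.49 s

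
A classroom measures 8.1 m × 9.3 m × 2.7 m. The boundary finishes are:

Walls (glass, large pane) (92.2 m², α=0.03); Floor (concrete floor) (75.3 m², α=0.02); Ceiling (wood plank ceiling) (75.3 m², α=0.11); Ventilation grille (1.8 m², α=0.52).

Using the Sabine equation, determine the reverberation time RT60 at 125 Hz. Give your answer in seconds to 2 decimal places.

2.43 s

Total absorption A = 92.2*0.03 + 75.3*0.02 + 75.3*0.11 + 1.8*0.52
  = 2.766 + 1.506 + 8.283 + 0.936 = 13.491 m² sabins.
Room volume: 203.391 m³.
T = 0.161 V/A = 0.161·203.391/13.491 = 2.43 s.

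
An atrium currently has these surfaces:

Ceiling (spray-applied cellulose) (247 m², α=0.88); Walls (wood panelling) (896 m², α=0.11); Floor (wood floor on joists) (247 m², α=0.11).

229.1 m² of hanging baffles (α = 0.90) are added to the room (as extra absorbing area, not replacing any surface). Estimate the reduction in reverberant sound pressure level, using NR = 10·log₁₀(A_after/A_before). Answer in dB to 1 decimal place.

A_before = Σ Sᵢαᵢ = 247×0.88 + 896×0.11 + 247×0.11 = 343.090 sabins.
Added absorption = 229.1 × 0.90 = 206.190 sabins.
A_after = 343.090 + 206.190 = 549.280 sabins.
NR = 10·log₁₀(549.280/343.090) = 2.0 dB.

2.0 dB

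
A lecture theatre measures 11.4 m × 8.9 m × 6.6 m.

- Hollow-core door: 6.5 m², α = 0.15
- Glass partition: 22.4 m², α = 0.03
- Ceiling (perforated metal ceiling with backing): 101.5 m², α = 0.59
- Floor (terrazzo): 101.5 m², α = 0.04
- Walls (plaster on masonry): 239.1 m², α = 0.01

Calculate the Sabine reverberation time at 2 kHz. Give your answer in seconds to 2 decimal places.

1.59 s

A = Σ Sᵢαᵢ = 6.5×0.15 + 22.4×0.03 + 101.5×0.59 + 101.5×0.04 + 239.1×0.01 = 67.983 sabins.
Volume V = 11.4 × 8.9 × 6.6 = 669.636 m³.
Sabine: RT60 = 0.161 × 669.636 / 67.983 = 1.59 s.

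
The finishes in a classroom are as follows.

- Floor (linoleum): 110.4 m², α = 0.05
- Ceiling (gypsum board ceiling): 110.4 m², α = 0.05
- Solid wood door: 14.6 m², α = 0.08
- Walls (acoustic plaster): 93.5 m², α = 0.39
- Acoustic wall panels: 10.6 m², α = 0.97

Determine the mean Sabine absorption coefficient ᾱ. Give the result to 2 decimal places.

Total surface area S = 339.5 m².
A = 110.4×0.05 + 110.4×0.05 + 14.6×0.08 + 93.5×0.39 + 10.6×0.97 = 58.955 sabins.
ᾱ = 58.955 / 339.5 = 0.17.

0.17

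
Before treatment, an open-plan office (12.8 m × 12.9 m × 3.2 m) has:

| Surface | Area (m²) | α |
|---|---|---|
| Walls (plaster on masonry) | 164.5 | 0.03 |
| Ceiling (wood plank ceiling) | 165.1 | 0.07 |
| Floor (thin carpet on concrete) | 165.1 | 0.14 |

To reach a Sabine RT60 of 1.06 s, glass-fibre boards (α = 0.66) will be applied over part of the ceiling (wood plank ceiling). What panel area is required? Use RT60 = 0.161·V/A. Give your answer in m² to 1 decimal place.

A₁ = Σ Sᵢαᵢ = 164.5×0.03 + 165.1×0.07 + 165.1×0.14 = 39.606 sabins.
Required A₂ = 0.161·528.384/1.06 = 80.255 sabins.
ΔA needed = 80.255 − 39.606 = 40.649 sabins.
Each m² of panel replacing the ceiling (wood plank ceiling) adds (0.66 − 0.07) = 0.59 sabins.
Area = ΔA/Δα = 40.649/0.59 = 68.9 m².

68.9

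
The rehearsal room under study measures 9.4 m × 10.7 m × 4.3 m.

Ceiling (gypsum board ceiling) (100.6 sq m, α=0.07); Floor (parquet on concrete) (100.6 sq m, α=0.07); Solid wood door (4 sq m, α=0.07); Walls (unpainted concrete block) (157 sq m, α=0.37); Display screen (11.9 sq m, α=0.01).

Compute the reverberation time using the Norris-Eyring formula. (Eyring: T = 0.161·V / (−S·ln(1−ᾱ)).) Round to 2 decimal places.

Total surface area S = 100.6 + 100.6 + 4 + 157 + 11.9 = 374.1 sq m.
Absorption A = 100.6·0.07 + 100.6·0.07 + 4·0.07 + 157·0.37 + 11.9·0.01 = 72.573 sabins.
Mean coefficient ᾱ = A/S = 0.1940.
−S·ln(1−ᾱ) = −374.1 × ln(1 − 0.1940) = 80.683.
V = 9.4 × 10.7 × 4.3 = 432.494 m³.
T = 0.161·V/[−S·ln(1−ᾱ)] = 0.161·432.494/80.683 = 0.86 s.

0.86 sec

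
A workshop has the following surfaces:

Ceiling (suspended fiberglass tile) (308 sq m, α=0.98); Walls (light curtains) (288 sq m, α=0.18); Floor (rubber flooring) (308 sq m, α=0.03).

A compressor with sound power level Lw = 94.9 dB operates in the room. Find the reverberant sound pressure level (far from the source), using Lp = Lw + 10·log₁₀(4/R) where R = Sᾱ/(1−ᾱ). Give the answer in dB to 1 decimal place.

Σ(Sᵢαᵢ) = 308·0.98 + 288·0.18 + 308·0.03 = 362.920; total area S = 904.0 sq m.
ᾱ = 0.4015, so room constant R = A/(1−ᾱ) = 606.383 sq m.
Lp = Lw + 10 log₁₀(4/R) = 94.9 -21.81 = 73.1 dB.

73.1 dB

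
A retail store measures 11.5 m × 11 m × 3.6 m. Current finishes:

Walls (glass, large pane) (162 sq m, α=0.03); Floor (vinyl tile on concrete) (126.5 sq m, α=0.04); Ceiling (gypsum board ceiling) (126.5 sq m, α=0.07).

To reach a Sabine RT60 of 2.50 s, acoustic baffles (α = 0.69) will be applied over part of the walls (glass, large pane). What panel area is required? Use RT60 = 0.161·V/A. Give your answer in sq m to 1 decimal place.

16.0

Summing Sᵢαᵢ: 4.860 + 5.060 + 8.855 → A₁ = 18.775 sabins.
V = 455.4 m³. Target absorption A₂ = 0.161 × 455.4 / 2.50 = 29.328 sabins.
Absorption to add: 29.328 − 18.775 = 10.553 sabins.
Each sq m of panel replacing the walls (glass, large pane) adds (0.69 − 0.03) = 0.66 sabins.
Area = ΔA/Δα = 10.553/0.66 = 16.0 sq m.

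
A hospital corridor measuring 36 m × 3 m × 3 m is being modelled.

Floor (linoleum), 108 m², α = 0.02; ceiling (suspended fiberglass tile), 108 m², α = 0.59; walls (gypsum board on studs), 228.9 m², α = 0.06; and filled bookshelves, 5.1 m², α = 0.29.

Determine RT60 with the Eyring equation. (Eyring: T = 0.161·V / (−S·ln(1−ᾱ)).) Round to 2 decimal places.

0.58 seconds

S = Σ Sᵢ = 450.0 m².
Absorption A = 108×0.02 + 108×0.59 + 228.9×0.06 + 5.1×0.29 = 81.093 sabins.
Mean coefficient ᾱ = A/S = 0.1802.
−S·ln(1−ᾱ) = −450.0 × ln(1 − 0.1802) = 89.413.
V = 36 × 3 × 3 = 324 m³.
RT60 = 0.161 × 324 / 89.413 = 0.58 s.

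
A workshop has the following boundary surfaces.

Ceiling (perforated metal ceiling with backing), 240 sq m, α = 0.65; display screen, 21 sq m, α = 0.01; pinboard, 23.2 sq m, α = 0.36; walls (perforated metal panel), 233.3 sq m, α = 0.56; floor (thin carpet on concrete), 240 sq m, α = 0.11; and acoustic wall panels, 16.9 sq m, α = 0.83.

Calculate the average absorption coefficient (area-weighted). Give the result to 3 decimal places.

Total surface area S = 774.4 sq m.
Weighted sum Σ Sα = 335.637.
ᾱ = 335.637 / 774.4 = 0.433.

0.433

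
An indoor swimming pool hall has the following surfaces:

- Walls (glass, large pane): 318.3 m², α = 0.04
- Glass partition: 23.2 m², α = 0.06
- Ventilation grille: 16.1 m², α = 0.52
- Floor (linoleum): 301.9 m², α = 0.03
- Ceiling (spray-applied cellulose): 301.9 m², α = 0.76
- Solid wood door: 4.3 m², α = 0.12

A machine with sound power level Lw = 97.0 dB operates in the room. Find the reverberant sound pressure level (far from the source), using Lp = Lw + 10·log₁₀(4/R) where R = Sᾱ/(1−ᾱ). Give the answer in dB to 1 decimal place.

77.5 dB

A = 261.513 sabins; S = 965.7 m².
ᾱ = 0.2708, so room constant R = A/(1−ᾱ) = 358.630 m².
Lp = Lw + 10 log₁₀(4/R) = 97.0 -19.53 = 77.5 dB.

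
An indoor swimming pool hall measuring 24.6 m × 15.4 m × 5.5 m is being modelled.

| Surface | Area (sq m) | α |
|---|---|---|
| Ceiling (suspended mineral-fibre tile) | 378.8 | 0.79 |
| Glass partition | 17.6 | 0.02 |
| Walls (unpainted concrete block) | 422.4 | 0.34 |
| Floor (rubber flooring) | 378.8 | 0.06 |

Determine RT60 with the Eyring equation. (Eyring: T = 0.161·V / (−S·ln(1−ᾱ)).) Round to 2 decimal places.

Total surface area S = 378.8 + 17.6 + 422.4 + 378.8 = 1197.6 sq m.
Σ(Sᵢαᵢ) = 378.8·0.79 + 17.6·0.02 + 422.4·0.34 + 378.8·0.06 = 465.948.
ᾱ = 465.948 / 1197.6 = 0.3891.
Eyring denominator: −S ln(1−ᾱ) = 590.204.
V = 24.6 × 15.4 × 5.5 = 2083.62 m³.
RT60 = 0.161 × 2083.62 / 590.204 = 0.57 s.

0.57 s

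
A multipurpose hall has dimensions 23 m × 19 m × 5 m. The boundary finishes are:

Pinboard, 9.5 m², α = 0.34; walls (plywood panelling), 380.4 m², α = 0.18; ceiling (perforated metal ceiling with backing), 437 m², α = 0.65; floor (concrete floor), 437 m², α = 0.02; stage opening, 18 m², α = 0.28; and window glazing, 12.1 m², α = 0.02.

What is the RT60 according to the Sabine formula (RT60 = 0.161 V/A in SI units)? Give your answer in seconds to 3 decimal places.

0.951 s

Summing Sᵢαᵢ: 3.230 + 68.472 + 284.050 + 8.740 + 5.040 + 0.242 → A = 369.774 sabins.
Volume V = 23 × 19 × 5 = 2185 m³.
RT60 = 0.161 · V / A = 0.161 × 2185 / 369.774 = 0.951 s.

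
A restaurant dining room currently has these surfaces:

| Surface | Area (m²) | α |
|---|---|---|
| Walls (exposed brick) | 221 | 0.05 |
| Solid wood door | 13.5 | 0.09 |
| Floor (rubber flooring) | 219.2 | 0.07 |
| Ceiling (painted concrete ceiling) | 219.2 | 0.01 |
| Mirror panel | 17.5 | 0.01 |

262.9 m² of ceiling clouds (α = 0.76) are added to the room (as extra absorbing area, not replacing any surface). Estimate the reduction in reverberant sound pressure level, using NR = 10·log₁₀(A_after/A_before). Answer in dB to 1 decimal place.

Total absorption A_before = 221·0.05 + 13.5·0.09 + 219.2·0.07 + 219.2·0.01 + 17.5·0.01
  = 11.050 + 1.215 + 15.344 + 2.192 + 0.175 = 29.976 m² sabins.
Treatment contributes 262.9·0.76 = 199.804 sabins.
A_after = 29.976 + 199.804 = 229.780 sabins.
Reduction = 10 log₁₀(A_after/A_before) = 10 log₁₀(7.6655) = 8.8 dB.

8.8 dB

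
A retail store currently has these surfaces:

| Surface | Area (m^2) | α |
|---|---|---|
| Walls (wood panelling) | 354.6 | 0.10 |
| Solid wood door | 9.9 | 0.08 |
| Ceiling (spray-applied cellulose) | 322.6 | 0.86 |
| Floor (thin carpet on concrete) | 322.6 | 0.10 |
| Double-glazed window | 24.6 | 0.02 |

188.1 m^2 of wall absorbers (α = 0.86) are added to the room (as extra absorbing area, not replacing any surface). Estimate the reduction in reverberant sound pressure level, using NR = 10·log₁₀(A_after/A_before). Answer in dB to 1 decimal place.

1.7 dB

A_before = Σ Sᵢαᵢ = 354.6*0.10 + 9.9*0.08 + 322.6*0.86 + 322.6*0.10 + 24.6*0.02 = 346.440 sabins.
Added absorption = 188.1 × 0.86 = 161.766 sabins.
New total A_after = 508.206 sabins.
NR = 10·log₁₀(508.206/346.440) = 1.7 dB.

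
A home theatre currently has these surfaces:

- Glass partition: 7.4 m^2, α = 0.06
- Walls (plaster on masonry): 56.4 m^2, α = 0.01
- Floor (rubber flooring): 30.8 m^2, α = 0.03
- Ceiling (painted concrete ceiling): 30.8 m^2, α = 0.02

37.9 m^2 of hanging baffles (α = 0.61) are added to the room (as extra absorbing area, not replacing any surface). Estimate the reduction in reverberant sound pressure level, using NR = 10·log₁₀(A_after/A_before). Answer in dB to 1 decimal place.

Equivalent absorption area: A_before = 7.4*0.06 + 56.4*0.01 + 30.8*0.03 + 30.8*0.02 = 2.548 m^2.
Added absorption = 37.9 × 0.61 = 23.119 sabins.
A_after = 2.548 + 23.119 = 25.667 sabins.
NR = 10·log₁₀(25.667/2.548) = 10.0 dB.

10.0 dB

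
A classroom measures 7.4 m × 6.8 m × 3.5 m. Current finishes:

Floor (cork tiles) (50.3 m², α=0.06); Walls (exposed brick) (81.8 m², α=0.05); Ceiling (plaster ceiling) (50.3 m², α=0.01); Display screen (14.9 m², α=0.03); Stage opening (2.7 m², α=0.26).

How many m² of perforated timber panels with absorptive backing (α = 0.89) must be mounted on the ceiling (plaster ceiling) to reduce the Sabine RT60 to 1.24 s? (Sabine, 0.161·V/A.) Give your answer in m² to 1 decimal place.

A₁ = Σ Sᵢαᵢ = 50.3×0.06 + 81.8×0.05 + 50.3×0.01 + 14.9×0.03 + 2.7×0.26 = 8.760 sabins.
Required A₂ = 0.161·176.12/1.24 = 22.867 sabins.
Absorption to add: 22.867 − 8.760 = 14.107 sabins.
Net gain per m²: Δα = 0.89 − 0.01 = 0.88.
Panel area = 14.107 / 0.88 = 16.0 m².

16.0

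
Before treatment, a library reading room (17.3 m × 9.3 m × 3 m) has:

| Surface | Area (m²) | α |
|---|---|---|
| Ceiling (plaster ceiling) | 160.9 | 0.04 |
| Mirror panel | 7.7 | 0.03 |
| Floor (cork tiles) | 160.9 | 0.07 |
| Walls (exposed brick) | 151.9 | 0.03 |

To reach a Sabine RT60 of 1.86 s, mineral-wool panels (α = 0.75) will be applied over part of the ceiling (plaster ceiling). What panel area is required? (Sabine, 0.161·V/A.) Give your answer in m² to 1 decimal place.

27.2

Equivalent absorption area: A₁ = 160.9*0.04 + 7.7*0.03 + 160.9*0.07 + 151.9*0.03 = 22.487 m².
Required A₂ = 0.161·482.67/1.86 = 41.780 sabins.
ΔA needed = 41.780 − 22.487 = 19.293 sabins.
Each m² of panel replacing the ceiling (plaster ceiling) adds (0.75 − 0.04) = 0.71 sabins.
Area = ΔA/Δα = 19.293/0.71 = 27.2 m².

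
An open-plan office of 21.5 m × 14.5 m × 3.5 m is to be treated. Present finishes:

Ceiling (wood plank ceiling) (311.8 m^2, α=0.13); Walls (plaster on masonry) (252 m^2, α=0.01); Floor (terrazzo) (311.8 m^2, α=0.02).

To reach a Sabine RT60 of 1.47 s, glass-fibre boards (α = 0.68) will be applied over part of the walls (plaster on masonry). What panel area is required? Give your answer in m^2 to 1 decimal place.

Summing Sᵢαᵢ: 40.534 + 2.520 + 6.236 → A₁ = 49.290 sabins.
V = 1091.125 m³. Target absorption A₂ = 0.161 × 1091.125 / 1.47 = 119.504 sabins.
ΔA needed = 119.504 − 49.290 = 70.214 sabins.
Each m^2 of panel replacing the walls (plaster on masonry) adds (0.68 − 0.01) = 0.67 sabins.
Panel area = 70.214 / 0.67 = 104.8 m^2.

104.8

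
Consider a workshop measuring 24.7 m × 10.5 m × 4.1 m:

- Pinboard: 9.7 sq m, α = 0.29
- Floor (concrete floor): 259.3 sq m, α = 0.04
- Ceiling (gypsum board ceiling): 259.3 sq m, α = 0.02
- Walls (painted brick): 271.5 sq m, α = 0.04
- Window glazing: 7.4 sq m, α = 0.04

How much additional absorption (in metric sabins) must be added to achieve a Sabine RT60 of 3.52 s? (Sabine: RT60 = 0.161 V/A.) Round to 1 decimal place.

A₁ = Σ Sᵢαᵢ = 9.7·0.29 + 259.3·0.04 + 259.3·0.02 + 271.5·0.04 + 7.4·0.04 = 29.527 sabins.
Target A₂ = 0.161·1063.335/3.52 = 48.635 sabins (V = 1063.335 m³).
Additional absorption ΔA = 48.635 − 29.527 = 19.1 sabins.

19.1 sabins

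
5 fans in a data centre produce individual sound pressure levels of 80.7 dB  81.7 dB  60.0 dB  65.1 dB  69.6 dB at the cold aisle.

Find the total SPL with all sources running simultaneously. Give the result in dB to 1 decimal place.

84.5 dB

Σ 10^(Lᵢ/10) = 2.788e+08.
Combined level = 10 log₁₀(2.788e+08) = 84.5 dB.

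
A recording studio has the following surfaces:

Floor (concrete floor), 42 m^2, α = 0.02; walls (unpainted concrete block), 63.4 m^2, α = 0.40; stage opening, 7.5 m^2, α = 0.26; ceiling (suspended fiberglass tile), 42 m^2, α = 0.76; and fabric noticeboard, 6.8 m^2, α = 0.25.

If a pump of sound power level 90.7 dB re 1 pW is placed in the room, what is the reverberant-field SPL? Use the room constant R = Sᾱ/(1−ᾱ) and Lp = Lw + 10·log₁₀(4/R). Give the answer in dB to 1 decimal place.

76.7 dB

Σ(Sᵢαᵢ) = 42×0.02 + 63.4×0.40 + 7.5×0.26 + 42×0.76 + 6.8×0.25 = 61.770; total area S = 161.7 m^2.
ᾱ = 0.3820, so room constant R = A/(1−ᾱ) = 99.951 m^2.
Lp = 90.7 + 10·log₁₀(4/99.951) = 90.7 + (-13.98) = 76.7 dB.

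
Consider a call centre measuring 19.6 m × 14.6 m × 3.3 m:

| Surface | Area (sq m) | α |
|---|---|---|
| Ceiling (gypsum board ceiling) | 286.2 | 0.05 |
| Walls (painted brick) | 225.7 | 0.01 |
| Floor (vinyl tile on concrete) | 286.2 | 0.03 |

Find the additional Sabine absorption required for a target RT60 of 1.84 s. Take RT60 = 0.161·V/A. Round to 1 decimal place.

Equivalent absorption area: A₁ = 286.2*0.05 + 225.7*0.01 + 286.2*0.03 = 25.153 sq m.
V = 944.328 m³. Required absorption A₂ = 0.161 × 944.328 / 1.84 = 82.629 sabins.
Additional absorption ΔA = 82.629 − 25.153 = 57.5 sabins.

57.5 sabins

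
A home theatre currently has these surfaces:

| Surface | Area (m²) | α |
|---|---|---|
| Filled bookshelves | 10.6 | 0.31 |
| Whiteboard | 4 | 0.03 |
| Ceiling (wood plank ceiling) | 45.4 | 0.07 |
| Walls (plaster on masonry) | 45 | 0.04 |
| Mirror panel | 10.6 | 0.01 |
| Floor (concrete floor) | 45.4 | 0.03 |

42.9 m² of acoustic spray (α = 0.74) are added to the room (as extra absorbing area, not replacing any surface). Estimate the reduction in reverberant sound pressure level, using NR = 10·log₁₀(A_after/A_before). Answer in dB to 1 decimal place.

6.3 dB

Equivalent absorption area: A_before = 10.6*0.31 + 4*0.03 + 45.4*0.07 + 45*0.04 + 10.6*0.01 + 45.4*0.03 = 9.852 m².
Added absorption = 42.9 × 0.74 = 31.746 sabins.
New total A_after = 41.598 sabins.
Reduction = 10 log₁₀(A_after/A_before) = 10 log₁₀(4.2223) = 6.3 dB.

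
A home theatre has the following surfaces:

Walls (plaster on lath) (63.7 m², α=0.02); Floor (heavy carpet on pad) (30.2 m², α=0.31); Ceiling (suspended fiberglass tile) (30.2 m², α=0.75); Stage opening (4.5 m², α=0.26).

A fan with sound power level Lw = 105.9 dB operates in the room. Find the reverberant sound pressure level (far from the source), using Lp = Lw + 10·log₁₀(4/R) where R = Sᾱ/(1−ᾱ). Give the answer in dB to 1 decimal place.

95.2 dB

A = 34.456 sabins; S = 128.6 m².
ᾱ = 34.456/128.6 = 0.2679; R = Sᾱ/(1−ᾱ) = 34.456/(1−0.2679) = 47.065 m².
Lp = Lw + 10 log₁₀(4/R) = 105.9 -10.71 = 95.2 dB.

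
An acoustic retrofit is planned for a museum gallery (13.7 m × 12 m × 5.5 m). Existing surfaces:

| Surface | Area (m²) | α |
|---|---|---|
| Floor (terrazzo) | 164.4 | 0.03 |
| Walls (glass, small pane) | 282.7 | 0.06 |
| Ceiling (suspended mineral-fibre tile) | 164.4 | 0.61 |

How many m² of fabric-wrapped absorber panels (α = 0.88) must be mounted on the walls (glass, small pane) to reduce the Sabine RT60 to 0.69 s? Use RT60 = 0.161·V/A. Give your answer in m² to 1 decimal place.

108.3

A₁ = Σ Sᵢαᵢ = 164.4·0.03 + 282.7·0.06 + 164.4·0.61 = 122.178 sabins.
V = 904.2 m³. Target absorption A₂ = 0.161 × 904.2 / 0.69 = 210.980 sabins.
Absorption to add: 210.980 − 122.178 = 88.802 sabins.
Each m² of panel replacing the walls (glass, small pane) adds (0.88 − 0.06) = 0.82 sabins.
Panel area = 88.802 / 0.82 = 108.3 m².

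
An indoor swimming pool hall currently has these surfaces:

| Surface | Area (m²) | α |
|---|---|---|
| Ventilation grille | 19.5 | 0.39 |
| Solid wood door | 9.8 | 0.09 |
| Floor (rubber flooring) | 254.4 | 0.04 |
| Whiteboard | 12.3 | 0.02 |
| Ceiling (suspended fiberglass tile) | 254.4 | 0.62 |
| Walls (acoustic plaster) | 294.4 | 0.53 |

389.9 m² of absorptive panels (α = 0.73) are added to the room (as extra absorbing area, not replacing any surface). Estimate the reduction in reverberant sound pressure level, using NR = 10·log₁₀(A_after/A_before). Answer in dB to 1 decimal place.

2.7 dB

Equivalent absorption area: A_before = 19.5*0.39 + 9.8*0.09 + 254.4*0.04 + 12.3*0.02 + 254.4*0.62 + 294.4*0.53 = 332.669 m².
Treatment contributes 389.9·0.73 = 284.627 sabins.
A_after = 332.669 + 284.627 = 617.296 sabins.
Reduction = 10 log₁₀(A_after/A_before) = 10 log₁₀(1.8556) = 2.7 dB.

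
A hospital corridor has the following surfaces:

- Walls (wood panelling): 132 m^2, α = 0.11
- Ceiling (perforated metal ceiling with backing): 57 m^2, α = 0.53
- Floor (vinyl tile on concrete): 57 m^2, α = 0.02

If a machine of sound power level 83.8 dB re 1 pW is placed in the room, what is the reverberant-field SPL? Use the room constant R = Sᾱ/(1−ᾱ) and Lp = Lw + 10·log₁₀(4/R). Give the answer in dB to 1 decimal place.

A = 45.870 sabins; S = 246.0 m^2.
ᾱ = 0.1865, so room constant R = A/(1−ᾱ) = 56.386 m^2.
Lp = 83.8 + 10·log₁₀(4/56.386) = 83.8 + (-11.49) = 72.3 dB.

72.3 dB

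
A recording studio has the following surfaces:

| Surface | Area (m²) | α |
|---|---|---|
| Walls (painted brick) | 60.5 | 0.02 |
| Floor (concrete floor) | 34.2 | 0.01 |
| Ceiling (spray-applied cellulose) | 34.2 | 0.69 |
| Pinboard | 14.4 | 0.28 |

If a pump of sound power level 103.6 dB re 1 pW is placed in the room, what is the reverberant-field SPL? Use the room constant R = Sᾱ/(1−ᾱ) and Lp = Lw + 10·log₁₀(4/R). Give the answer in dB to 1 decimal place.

94.0 dB

A = 29.182 sabins; S = 143.3 m².
ᾱ = 29.182/143.3 = 0.2036; R = Sᾱ/(1−ᾱ) = 29.182/(1−0.2036) = 36.642 m².
Lp = Lw + 10 log₁₀(4/R) = 103.6 -9.62 = 94.0 dB.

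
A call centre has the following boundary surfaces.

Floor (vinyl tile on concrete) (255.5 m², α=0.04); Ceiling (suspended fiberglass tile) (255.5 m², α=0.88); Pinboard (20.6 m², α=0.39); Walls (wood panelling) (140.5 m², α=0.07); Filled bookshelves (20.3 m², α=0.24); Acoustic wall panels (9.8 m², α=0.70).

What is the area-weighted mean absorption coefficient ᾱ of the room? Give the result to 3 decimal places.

0.377

Total surface area S = 702.2 m².
Σ(Sᵢαᵢ) = 255.5*0.04 + 255.5*0.88 + 20.6*0.39 + 140.5*0.07 + 20.3*0.24 + 9.8*0.70 = 264.661.
ᾱ = A/S = 0.377.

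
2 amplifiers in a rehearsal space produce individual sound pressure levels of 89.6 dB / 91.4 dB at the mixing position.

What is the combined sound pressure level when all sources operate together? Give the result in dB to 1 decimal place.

Σ 10^(Lᵢ/10) = 2.292e+09.
Combined level = 10 log₁₀(2.292e+09) = 93.6 dB.

93.6 dB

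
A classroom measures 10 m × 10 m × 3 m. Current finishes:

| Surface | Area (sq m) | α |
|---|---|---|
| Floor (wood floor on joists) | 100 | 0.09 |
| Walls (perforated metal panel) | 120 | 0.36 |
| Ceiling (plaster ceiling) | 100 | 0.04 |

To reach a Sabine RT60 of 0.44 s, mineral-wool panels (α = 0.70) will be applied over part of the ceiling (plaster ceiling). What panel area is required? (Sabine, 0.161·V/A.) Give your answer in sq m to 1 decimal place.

81.2

Equivalent absorption area: A₁ = 100*0.09 + 120*0.36 + 100*0.04 = 56.200 sq m.
V = 300 m³. Target absorption A₂ = 0.161 × 300 / 0.44 = 109.773 sabins.
ΔA needed = 109.773 − 56.200 = 53.573 sabins.
Each sq m of panel replacing the ceiling (plaster ceiling) adds (0.70 − 0.04) = 0.66 sabins.
Panel area = 53.573 / 0.66 = 81.2 sq m.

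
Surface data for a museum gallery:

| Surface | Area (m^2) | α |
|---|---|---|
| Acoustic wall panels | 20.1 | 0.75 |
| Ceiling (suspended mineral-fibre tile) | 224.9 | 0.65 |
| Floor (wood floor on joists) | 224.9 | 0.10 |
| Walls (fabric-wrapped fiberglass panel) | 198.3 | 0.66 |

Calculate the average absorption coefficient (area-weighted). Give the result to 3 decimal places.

S = Σ Sᵢ = 20.1 + 224.9 + 224.9 + 198.3 = 668.2 m^2.
Σ(Sᵢαᵢ) = 20.1·0.75 + 224.9·0.65 + 224.9·0.10 + 198.3·0.66 = 314.628.
ᾱ = 314.628 / 668.2 = 0.471.

0.471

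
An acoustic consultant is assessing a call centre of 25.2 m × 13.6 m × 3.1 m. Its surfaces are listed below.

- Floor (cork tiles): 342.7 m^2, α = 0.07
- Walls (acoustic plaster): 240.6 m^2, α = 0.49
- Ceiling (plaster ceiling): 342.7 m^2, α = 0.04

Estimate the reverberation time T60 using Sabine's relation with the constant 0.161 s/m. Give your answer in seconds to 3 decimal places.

1.099 sec

Equivalent absorption area: A = 342.7*0.07 + 240.6*0.49 + 342.7*0.04 = 155.591 m^2.
Room volume: 1062.432 m³.
Sabine: RT60 = 0.161 × 1062.432 / 155.591 = 1.099 s.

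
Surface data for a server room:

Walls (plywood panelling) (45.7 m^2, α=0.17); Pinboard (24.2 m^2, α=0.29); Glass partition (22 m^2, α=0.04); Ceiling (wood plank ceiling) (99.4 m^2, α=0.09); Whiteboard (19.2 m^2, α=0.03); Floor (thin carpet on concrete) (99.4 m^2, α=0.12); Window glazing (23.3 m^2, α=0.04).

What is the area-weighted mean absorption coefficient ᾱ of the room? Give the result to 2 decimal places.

S = Σ Sᵢ = 45.7 + 24.2 + 22 + 99.4 + 19.2 + 99.4 + 23.3 = 333.2 m^2.
A = 45.7*0.17 + 24.2*0.29 + 22*0.04 + 99.4*0.09 + 19.2*0.03 + 99.4*0.12 + 23.3*0.04 = 38.049 sabins.
ᾱ = 38.049 / 333.2 = 0.11.

0.11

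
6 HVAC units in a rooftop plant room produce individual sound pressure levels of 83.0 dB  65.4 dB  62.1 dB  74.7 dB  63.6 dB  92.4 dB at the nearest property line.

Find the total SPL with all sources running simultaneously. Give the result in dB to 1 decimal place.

Sum in the linear (power) domain: Σ 10^(Lᵢ/10) = 10^(83.0/10) + 10^(65.4/10) + 10^(62.1/10) + 10^(74.7/10) + 10^(63.6/10) + 10^(92.4/10) = 1.974e+09.
Combined level = 10 log₁₀(1.974e+09) = 93.0 dB.

93.0 dB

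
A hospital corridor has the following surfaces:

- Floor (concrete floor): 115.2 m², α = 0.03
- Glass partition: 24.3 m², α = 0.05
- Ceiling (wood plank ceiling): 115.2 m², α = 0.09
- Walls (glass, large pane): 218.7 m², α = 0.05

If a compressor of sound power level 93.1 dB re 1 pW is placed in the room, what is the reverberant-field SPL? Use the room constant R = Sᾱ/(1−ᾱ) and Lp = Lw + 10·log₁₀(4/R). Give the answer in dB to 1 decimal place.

Σ(Sᵢαᵢ) = 115.2×0.03 + 24.3×0.05 + 115.2×0.09 + 218.7×0.05 = 25.974; total area S = 473.4 m².
ᾱ = 0.0549, so room constant R = A/(1−ᾱ) = 27.483 m².
Lp = Lw + 10 log₁₀(4/R) = 93.1 -8.37 = 84.7 dB.

84.7 dB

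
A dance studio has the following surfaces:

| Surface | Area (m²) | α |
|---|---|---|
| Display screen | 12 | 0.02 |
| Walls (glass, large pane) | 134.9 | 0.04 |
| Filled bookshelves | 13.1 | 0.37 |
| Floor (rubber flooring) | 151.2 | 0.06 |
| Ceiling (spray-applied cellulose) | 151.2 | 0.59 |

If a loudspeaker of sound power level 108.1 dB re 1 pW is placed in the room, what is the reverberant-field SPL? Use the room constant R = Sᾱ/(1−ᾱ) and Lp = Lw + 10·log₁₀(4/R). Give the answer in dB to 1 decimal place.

92.6 dB

A = 108.763 sabins; S = 462.4 m².
ᾱ = 108.763/462.4 = 0.2352; R = Sᾱ/(1−ᾱ) = 108.763/(1−0.2352) = 142.211 m².
Lp = 108.1 + 10·log₁₀(4/142.211) = 108.1 + (-15.51) = 92.6 dB.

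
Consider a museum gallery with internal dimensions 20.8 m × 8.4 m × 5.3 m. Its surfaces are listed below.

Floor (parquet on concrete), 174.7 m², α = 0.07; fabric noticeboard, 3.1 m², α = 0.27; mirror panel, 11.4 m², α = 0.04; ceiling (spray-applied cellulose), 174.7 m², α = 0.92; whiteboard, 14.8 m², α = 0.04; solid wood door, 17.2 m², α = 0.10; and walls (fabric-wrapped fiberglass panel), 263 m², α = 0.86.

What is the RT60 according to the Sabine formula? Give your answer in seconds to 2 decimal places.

Total absorption A = 174.7×0.07 + 3.1×0.27 + 11.4×0.04 + 174.7×0.92 + 14.8×0.04 + 17.2×0.10 + 263×0.86
  = 12.229 + 0.837 + 0.456 + 160.724 + 0.592 + 1.720 + 226.180 = 402.738 m² sabins.
V = 20.8·8.4·5.3 = 926.016 m³.
Sabine: RT60 = 0.161 × 926.016 / 402.738 = 0.37 s.

0.37 seconds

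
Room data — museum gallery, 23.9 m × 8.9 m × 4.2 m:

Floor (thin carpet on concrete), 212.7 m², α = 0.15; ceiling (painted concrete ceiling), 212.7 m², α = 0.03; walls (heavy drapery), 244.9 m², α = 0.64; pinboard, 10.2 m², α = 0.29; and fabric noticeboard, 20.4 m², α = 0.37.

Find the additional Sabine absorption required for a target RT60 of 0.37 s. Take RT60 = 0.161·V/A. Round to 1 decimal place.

Equivalent absorption area: A₁ = 212.7×0.15 + 212.7×0.03 + 244.9×0.64 + 10.2×0.29 + 20.4×0.37 = 205.528 m².
For T = 0.37 s, need A₂ = 0.161·V/T = 0.161·893.382/0.37 = 388.742 sabins.
ΔA = A₂ − A₁ = 388.742 − 205.528 = 183.2 sabins.

183.2 sabins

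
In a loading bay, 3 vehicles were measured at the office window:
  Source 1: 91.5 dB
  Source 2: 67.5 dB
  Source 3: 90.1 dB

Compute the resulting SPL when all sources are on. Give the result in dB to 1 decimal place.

93.9 dB

Converting to relative power and adding: 10^(91.5/10) + 10^(67.5/10) + 10^(90.1/10) = 2.441e+09.
Combined level = 10 log₁₀(2.441e+09) = 93.9 dB.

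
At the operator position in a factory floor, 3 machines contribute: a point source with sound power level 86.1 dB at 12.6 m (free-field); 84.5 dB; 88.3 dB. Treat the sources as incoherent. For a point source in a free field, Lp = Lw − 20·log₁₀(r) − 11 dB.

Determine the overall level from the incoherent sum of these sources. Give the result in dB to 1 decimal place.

89.8 dB

Source at 12.6 m: Lp = 86.1 − 20·log₁₀(12.6) − 11 = 53.1 dB.
Σ 10^(Lᵢ/10) = 9.581e+08.
L_total = 10·log₁₀(9.581e+08) = 89.8 dB.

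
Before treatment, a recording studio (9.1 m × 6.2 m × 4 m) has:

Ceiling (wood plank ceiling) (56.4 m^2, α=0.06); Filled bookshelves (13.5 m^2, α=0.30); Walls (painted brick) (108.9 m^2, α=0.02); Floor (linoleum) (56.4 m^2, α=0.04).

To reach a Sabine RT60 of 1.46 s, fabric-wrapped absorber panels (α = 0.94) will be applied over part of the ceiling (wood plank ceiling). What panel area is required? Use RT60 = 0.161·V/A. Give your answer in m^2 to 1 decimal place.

A₁ = Σ Sᵢαᵢ = 56.4*0.06 + 13.5*0.30 + 108.9*0.02 + 56.4*0.04 = 11.868 sabins.
Required A₂ = 0.161·225.68/1.46 = 24.887 sabins.
Absorption to add: 24.887 − 11.868 = 13.019 sabins.
Each m^2 of panel replacing the ceiling (wood plank ceiling) adds (0.94 − 0.06) = 0.88 sabins.
Panel area = 13.019 / 0.88 = 14.8 m^2.

14.8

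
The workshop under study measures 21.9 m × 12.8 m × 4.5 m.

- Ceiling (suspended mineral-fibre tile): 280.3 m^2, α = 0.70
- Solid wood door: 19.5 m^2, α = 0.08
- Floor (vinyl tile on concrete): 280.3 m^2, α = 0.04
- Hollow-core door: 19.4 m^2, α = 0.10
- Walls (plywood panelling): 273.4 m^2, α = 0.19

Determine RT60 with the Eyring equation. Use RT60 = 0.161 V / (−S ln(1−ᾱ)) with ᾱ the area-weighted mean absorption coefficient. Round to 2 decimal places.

Total surface area S = 280.3 + 19.5 + 280.3 + 19.4 + 273.4 = 872.9 m^2.
Absorption A = 280.3·0.70 + 19.5·0.08 + 280.3·0.04 + 19.4·0.10 + 273.4·0.19 = 262.868 sabins.
ᾱ = 262.868 / 872.9 = 0.3011.
Eyring denominator: −S ln(1−ᾱ) = 312.714.
V = 21.9 × 12.8 × 4.5 = 1261.44 m³.
RT60 = 0.161 × 1261.44 / 312.714 = 0.65 s.

0.65 sec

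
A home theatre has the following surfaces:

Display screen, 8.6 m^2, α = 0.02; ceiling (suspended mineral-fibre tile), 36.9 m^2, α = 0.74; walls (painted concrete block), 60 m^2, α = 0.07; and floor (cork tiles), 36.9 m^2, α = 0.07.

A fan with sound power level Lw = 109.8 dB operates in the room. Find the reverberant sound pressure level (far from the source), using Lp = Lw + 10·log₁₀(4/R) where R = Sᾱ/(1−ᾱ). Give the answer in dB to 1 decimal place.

A = 34.261 sabins; S = 142.4 m^2.
ᾱ = 0.2406, so room constant R = A/(1−ᾱ) = 45.116 m^2.
Lp = Lw + 10 log₁₀(4/R) = 109.8 -10.52 = 99.3 dB.

99.3 dB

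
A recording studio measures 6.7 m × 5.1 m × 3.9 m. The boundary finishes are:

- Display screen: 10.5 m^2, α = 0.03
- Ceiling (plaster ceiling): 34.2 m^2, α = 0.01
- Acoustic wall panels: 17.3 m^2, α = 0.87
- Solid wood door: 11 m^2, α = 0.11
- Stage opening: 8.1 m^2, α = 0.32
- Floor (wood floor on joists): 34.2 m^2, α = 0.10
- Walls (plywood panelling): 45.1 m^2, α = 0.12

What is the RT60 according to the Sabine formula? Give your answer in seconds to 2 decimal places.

0.76 s

Equivalent absorption area: A = 10.5×0.03 + 34.2×0.01 + 17.3×0.87 + 11×0.11 + 8.1×0.32 + 34.2×0.10 + 45.1×0.12 = 28.342 m^2.
Volume V = 6.7 × 5.1 × 3.9 = 133.263 m³.
RT60 = 0.161 · V / A = 0.161 × 133.263 / 28.342 = 0.76 s.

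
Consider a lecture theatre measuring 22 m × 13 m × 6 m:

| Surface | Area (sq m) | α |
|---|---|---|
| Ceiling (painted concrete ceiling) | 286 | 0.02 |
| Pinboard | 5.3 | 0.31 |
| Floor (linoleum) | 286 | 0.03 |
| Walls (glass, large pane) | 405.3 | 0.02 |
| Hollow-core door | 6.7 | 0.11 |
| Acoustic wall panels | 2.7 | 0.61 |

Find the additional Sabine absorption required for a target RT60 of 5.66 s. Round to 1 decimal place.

22.4 sabins

Summing Sᵢαᵢ: 5.720 + 1.643 + 8.580 + 8.106 + 0.737 + 1.647 → A₁ = 26.433 sabins.
For T = 5.66 s, need A₂ = 0.161·V/T = 0.161·1716/5.66 = 48.812 sabins.
ΔA = A₂ − A₁ = 48.812 − 26.433 = 22.4 sabins.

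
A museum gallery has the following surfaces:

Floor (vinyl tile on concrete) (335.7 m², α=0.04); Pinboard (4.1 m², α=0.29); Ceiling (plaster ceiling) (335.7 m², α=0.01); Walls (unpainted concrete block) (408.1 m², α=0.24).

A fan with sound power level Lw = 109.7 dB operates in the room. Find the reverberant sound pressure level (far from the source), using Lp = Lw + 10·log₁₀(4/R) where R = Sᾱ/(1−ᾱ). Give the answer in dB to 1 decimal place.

A = 115.918 sabins; S = 1083.6 m².
ᾱ = 0.1070, so room constant R = A/(1−ᾱ) = 129.807 m².
Lp = 109.7 + 10·log₁₀(4/129.807) = 109.7 + (-15.11) = 94.6 dB.

94.6 dB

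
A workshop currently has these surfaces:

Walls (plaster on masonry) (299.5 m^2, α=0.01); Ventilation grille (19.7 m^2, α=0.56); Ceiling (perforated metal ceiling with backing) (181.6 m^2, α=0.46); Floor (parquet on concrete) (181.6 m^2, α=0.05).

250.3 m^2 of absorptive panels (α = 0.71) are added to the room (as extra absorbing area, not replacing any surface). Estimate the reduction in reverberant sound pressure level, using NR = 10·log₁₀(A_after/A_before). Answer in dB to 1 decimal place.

4.3 dB

A_before = Σ Sᵢαᵢ = 299.5·0.01 + 19.7·0.56 + 181.6·0.46 + 181.6·0.05 = 106.643 sabins.
Added absorption = 250.3 × 0.71 = 177.713 sabins.
New total A_after = 284.356 sabins.
NR = 10·log₁₀(284.356/106.643) = 4.3 dB.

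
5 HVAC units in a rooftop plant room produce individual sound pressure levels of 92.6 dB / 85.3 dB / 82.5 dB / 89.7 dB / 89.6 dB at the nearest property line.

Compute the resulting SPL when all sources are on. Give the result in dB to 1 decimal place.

Σ 10^(Lᵢ/10) = 4.182e+09.
Combined level = 10 log₁₀(4.182e+09) = 96.2 dB.

96.2 dB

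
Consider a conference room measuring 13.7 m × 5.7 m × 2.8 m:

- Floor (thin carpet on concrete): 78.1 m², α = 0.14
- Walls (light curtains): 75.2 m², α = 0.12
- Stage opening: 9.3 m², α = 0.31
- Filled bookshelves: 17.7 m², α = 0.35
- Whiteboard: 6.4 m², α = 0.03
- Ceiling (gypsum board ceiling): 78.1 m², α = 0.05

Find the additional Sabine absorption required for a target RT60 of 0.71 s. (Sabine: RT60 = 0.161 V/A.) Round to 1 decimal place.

A₁ = Σ Sᵢαᵢ = 78.1×0.14 + 75.2×0.12 + 9.3×0.31 + 17.7×0.35 + 6.4×0.03 + 78.1×0.05 = 33.133 sabins.
V = 218.652 m³. Required absorption A₂ = 0.161 × 218.652 / 0.71 = 49.582 sabins.
ΔA = A₂ − A₁ = 49.582 − 33.133 = 16.4 sabins.

16.4 sabins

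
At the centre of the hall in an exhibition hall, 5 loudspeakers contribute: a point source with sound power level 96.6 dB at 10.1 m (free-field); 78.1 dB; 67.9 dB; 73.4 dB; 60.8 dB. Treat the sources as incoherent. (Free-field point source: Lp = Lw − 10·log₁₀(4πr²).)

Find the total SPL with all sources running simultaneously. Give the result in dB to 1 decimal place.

79.9 dB

Source at 10.1 m: Lp = 96.6 − 10·log₁₀(4π·10.1²) = 96.6 − 10·log₁₀(1281.895) = 65.5 dB.
Converting to relative power and adding: 10^(65.5/10) + 10^(78.1/10) + 10^(67.9/10) + 10^(73.4/10) + 10^(60.8/10) = 9.736e+07.
L_total = 10·log₁₀(9.736e+07) = 79.9 dB.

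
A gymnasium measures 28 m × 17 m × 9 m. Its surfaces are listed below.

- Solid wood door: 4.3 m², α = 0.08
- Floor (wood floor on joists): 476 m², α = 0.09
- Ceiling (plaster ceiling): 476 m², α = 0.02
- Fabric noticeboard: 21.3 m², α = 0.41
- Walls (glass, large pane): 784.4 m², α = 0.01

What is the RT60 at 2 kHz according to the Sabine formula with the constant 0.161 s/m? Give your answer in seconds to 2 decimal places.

9.96 s

Summing Sᵢαᵢ: 0.344 + 42.840 + 9.520 + 8.733 + 7.844 → A = 69.281 sabins.
Room volume: 4284 m³.
T = 0.161 V/A = 0.161·4284/69.281 = 9.96 s.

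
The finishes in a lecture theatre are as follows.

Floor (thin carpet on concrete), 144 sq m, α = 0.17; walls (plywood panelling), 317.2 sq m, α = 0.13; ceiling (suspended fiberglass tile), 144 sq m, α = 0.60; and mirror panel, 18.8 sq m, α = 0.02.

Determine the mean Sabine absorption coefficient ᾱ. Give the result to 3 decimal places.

Total surface area S = 624.0 sq m.
Weighted sum Σ Sα = 152.492.
ᾱ = A/S = 0.244.

0.244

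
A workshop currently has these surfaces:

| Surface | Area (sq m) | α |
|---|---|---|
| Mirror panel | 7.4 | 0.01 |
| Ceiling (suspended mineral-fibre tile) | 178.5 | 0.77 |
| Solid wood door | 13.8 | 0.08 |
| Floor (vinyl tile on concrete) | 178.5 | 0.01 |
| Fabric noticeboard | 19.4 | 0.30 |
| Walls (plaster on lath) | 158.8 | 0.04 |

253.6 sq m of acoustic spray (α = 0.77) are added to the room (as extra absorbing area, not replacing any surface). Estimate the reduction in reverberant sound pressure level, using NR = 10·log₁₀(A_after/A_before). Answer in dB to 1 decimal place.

Total absorption A_before = 7.4·0.01 + 178.5·0.77 + 13.8·0.08 + 178.5·0.01 + 19.4·0.30 + 158.8·0.04
  = 0.074 + 137.445 + 1.104 + 1.785 + 5.820 + 6.352 = 152.580 sq m sabins.
Treatment contributes 253.6·0.77 = 195.272 sabins.
New total A_after = 347.852 sabins.
Reduction = 10 log₁₀(A_after/A_before) = 10 log₁₀(2.2798) = 3.6 dB.

3.6 dB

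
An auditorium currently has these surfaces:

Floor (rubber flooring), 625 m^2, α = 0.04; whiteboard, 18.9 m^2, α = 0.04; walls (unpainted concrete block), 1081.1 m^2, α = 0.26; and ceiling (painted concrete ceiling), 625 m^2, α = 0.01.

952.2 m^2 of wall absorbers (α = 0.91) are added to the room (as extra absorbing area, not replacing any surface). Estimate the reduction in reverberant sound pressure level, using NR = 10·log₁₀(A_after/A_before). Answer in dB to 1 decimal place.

5.8 dB

A_before = Σ Sᵢαᵢ = 625·0.04 + 18.9·0.04 + 1081.1·0.26 + 625·0.01 = 313.092 sabins.
Treatment contributes 952.2·0.91 = 866.502 sabins.
New total A_after = 1179.594 sabins.
Reduction = 10 log₁₀(A_after/A_before) = 10 log₁₀(3.7676) = 5.8 dB.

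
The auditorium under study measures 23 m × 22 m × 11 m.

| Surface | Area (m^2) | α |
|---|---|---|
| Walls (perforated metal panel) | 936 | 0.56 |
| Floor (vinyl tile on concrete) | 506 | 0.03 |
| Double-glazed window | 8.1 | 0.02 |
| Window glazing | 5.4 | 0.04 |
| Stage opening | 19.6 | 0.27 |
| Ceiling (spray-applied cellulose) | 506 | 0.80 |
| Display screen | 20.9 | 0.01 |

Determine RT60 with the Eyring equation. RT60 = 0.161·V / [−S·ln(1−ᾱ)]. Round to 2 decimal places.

0.70 s

Total surface area S = 936 + 506 + 8.1 + 5.4 + 19.6 + 506 + 20.9 = 2002.0 m^2.
Σ(Sᵢαᵢ) = 936×0.56 + 506×0.03 + 8.1×0.02 + 5.4×0.04 + 19.6×0.27 + 506×0.80 + 20.9×0.01 = 950.019.
Mean coefficient ᾱ = A/S = 0.4745.
−S·ln(1−ᾱ) = −2002.0 × ln(1 − 0.4745) = 1288.097.
V = 23 × 22 × 11 = 5566 m³.
T = 0.161·V/[−S·ln(1−ᾱ)] = 0.161·5566/1288.097 = 0.70 s.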